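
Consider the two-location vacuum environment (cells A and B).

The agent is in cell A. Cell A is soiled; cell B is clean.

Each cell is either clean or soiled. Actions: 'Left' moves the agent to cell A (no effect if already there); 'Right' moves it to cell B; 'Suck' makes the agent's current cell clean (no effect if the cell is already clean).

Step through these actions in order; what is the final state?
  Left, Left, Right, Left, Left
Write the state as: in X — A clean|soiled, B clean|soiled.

in A — A soiled, B clean

1. Left → in A — A soiled, B clean
2. Left → in A — A soiled, B clean
3. Right → in B — A soiled, B clean
4. Left → in A — A soiled, B clean
5. Left → in A — A soiled, B clean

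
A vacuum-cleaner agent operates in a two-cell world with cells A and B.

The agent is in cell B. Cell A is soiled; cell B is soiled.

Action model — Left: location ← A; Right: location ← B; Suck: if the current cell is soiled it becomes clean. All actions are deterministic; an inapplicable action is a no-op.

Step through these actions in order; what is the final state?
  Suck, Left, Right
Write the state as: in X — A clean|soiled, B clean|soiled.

t=1 Suck ⇒ in B — A soiled, B clean
t=2 Left ⇒ in A — A soiled, B clean
t=3 Right ⇒ in B — A soiled, B clean

in B — A soiled, B clean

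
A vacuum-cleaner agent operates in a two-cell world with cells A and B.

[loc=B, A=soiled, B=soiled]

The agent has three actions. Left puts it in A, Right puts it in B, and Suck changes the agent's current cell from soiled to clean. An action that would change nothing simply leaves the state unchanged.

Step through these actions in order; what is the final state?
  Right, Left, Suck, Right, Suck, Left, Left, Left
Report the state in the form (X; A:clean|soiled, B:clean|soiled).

(A; A:clean, B:clean)

step 1/8 (Right): (B; A:soiled, B:soiled)
step 2/8 (Left): (A; A:soiled, B:soiled)
step 3/8 (Suck): (A; A:clean, B:soiled)
step 4/8 (Right): (B; A:clean, B:soiled)
step 5/8 (Suck): (B; A:clean, B:clean)
step 6/8 (Left): (A; A:clean, B:clean)
step 7/8 (Left): (A; A:clean, B:clean)
step 8/8 (Left): (A; A:clean, B:clean)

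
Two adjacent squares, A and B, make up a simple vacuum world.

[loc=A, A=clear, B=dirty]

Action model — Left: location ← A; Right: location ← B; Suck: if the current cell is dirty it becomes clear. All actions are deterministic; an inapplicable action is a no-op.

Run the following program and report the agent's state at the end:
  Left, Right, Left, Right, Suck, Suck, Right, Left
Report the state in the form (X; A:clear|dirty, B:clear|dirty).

(A; A:clear, B:clear)

[1] after Left: (A; A:clear, B:dirty)
[2] after Right: (B; A:clear, B:dirty)
[3] after Left: (A; A:clear, B:dirty)
[4] after Right: (B; A:clear, B:dirty)
[5] after Suck: (B; A:clear, B:clear)
[6] after Suck: (B; A:clear, B:clear)
[7] after Right: (B; A:clear, B:clear)
[8] after Left: (A; A:clear, B:clear)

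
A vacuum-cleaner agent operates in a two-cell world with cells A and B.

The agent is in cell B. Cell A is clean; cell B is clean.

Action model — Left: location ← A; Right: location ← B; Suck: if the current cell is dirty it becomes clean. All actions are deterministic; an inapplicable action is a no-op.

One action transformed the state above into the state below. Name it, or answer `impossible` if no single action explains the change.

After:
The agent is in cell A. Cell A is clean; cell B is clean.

try  Left: loc=A A=clean B=clean  ← match
try Right: loc=B A=clean B=clean
try  Suck: loc=B A=clean B=clean

Left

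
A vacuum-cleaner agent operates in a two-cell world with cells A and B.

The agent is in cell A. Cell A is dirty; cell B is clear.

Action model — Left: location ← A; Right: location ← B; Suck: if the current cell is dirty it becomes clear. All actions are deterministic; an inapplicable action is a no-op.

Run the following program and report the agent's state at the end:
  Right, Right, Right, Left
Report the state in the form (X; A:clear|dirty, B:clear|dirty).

(A; A:dirty, B:clear)

1) do Right; now (B; A:dirty, B:clear)
2) do Right; now (B; A:dirty, B:clear)
3) do Right; now (B; A:dirty, B:clear)
4) do Left; now (A; A:dirty, B:clear)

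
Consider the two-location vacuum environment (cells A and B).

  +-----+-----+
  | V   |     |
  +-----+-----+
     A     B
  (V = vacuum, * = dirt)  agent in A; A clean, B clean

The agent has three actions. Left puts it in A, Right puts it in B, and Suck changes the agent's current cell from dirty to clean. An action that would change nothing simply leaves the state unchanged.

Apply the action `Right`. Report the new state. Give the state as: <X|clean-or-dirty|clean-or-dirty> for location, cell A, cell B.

start: <A|clean|clean>
t=1 Right ⇒ <B|clean|clean>

<B|clean|clean>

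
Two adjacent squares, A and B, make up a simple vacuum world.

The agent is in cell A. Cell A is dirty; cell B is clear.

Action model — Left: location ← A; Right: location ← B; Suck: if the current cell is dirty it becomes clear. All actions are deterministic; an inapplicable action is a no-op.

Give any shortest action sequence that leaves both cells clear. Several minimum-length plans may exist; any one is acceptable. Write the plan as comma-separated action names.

Suck (#1): loc=A A=clear B=clear
min 1: A is dirty, one Suck

Suck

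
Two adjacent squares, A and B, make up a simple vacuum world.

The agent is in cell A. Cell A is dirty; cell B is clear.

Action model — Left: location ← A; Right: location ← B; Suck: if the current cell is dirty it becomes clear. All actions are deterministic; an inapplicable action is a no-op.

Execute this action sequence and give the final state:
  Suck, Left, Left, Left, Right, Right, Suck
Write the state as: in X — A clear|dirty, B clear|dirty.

[1] after Suck: in A — A clear, B clear
[2] after Left: in A — A clear, B clear
[3] after Left: in A — A clear, B clear
[4] after Left: in A — A clear, B clear
[5] after Right: in B — A clear, B clear
[6] after Right: in B — A clear, B clear
[7] after Suck: in B — A clear, B clear

in B — A clear, B clear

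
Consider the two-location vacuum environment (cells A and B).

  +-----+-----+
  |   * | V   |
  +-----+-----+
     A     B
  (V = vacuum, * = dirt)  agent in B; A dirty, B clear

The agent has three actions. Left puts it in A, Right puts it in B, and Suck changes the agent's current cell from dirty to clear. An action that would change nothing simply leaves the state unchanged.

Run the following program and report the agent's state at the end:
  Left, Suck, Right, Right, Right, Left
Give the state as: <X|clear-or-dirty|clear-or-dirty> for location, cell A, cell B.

<A|clear|clear>

1. Left → <A|dirty|clear>
2. Suck → <A|clear|clear>
3. Right → <B|clear|clear>
4. Right → <B|clear|clear>
5. Right → <B|clear|clear>
6. Left → <A|clear|clear>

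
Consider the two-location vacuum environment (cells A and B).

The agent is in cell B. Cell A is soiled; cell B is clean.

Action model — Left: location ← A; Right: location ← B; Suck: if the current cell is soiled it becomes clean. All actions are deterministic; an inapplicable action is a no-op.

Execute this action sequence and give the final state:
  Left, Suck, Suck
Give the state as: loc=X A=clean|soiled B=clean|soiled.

loc=A A=clean B=clean

Left (#1): loc=A A=soiled B=clean
Suck (#2): loc=A A=clean B=clean
Suck (#3): loc=A A=clean B=clean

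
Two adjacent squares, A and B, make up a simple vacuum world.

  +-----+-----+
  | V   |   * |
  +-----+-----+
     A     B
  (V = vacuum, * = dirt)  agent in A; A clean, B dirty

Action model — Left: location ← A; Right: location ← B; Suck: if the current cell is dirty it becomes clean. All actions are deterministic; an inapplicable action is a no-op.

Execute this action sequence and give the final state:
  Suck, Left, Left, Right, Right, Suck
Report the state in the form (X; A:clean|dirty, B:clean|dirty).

t=1 Suck ⇒ (A; A:clean, B:dirty)
t=2 Left ⇒ (A; A:clean, B:dirty)
t=3 Left ⇒ (A; A:clean, B:dirty)
t=4 Right ⇒ (B; A:clean, B:dirty)
t=5 Right ⇒ (B; A:clean, B:dirty)
t=6 Suck ⇒ (B; A:clean, B:clean)

(B; A:clean, B:clean)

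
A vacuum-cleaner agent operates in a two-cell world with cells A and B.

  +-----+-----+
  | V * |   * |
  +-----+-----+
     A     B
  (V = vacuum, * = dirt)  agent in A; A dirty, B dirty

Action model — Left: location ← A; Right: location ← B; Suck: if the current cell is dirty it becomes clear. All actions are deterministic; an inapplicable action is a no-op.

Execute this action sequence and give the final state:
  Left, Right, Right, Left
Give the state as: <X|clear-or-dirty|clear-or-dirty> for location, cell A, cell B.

Left (#1): <A|dirty|dirty>
Right (#2): <B|dirty|dirty>
Right (#3): <B|dirty|dirty>
Left (#4): <A|dirty|dirty>

<A|dirty|dirty>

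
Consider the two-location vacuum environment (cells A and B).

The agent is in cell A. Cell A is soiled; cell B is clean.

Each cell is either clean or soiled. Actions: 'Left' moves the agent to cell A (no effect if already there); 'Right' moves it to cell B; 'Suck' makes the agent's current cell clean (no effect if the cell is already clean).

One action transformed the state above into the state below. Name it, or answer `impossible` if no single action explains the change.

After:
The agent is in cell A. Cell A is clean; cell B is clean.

Suck

try  Left: <A|soiled|clean>
try Right: <B|soiled|clean>
try  Suck: <A|clean|clean>  ← match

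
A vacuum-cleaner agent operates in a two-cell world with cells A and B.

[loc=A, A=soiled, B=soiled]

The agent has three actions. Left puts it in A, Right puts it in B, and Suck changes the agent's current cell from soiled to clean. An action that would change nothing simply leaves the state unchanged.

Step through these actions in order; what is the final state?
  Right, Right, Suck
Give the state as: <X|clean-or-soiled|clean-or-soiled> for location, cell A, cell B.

<B|soiled|clean>

t=1 Right ⇒ <B|soiled|soiled>
t=2 Right ⇒ <B|soiled|soiled>
t=3 Suck ⇒ <B|soiled|clean>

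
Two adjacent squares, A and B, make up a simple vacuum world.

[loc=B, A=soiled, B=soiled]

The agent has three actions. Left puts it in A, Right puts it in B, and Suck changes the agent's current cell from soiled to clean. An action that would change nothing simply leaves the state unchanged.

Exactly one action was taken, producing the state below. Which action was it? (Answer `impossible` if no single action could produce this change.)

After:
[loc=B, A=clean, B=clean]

try  Left: (A; A:soiled, B:soiled)
try Right: (B; A:soiled, B:soiled)
try  Suck: (B; A:soiled, B:clean)
no single action produces the after-state

impossible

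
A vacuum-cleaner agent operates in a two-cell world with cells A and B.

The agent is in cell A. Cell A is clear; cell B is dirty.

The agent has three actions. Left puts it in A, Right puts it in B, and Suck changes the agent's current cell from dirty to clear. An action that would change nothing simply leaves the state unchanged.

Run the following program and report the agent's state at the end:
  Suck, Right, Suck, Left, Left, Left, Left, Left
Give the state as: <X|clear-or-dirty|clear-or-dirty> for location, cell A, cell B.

step 1/8 (Suck): <A|clear|dirty>
step 2/8 (Right): <B|clear|dirty>
step 3/8 (Suck): <B|clear|clear>
step 4/8 (Left): <A|clear|clear>
step 5/8 (Left): <A|clear|clear>
step 6/8 (Left): <A|clear|clear>
step 7/8 (Left): <A|clear|clear>
step 8/8 (Left): <A|clear|clear>

<A|clear|clear>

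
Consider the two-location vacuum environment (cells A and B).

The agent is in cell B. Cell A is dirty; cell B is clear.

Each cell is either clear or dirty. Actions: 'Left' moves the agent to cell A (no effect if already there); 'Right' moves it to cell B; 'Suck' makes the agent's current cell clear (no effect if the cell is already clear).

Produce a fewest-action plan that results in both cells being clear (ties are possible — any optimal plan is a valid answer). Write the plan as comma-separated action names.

Left, Suck

[1] after Left: (A; A:dirty, B:clear)
[2] after Suck: (A; A:clear, B:clear)
min 2: go A then Suck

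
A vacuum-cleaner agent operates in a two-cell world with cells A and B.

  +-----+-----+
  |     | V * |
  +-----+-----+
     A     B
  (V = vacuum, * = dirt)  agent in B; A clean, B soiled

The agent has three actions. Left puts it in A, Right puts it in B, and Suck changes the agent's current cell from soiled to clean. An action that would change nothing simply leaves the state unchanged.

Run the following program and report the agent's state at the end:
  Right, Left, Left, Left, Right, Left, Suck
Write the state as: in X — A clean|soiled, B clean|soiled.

Right (#1): in B — A clean, B soiled
Left (#2): in A — A clean, B soiled
Left (#3): in A — A clean, B soiled
Left (#4): in A — A clean, B soiled
Right (#5): in B — A clean, B soiled
Left (#6): in A — A clean, B soiled
Suck (#7): in A — A clean, B soiled

in A — A clean, B soiled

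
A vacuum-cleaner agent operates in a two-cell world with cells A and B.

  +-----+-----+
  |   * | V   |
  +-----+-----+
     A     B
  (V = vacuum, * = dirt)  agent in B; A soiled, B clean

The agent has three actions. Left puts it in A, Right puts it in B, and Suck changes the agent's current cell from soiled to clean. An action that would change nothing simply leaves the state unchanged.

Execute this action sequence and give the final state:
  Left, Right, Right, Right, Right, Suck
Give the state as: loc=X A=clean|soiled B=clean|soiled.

loc=B A=soiled B=clean

[1] after Left: loc=A A=soiled B=clean
[2] after Right: loc=B A=soiled B=clean
[3] after Right: loc=B A=soiled B=clean
[4] after Right: loc=B A=soiled B=clean
[5] after Right: loc=B A=soiled B=clean
[6] after Suck: loc=B A=soiled B=clean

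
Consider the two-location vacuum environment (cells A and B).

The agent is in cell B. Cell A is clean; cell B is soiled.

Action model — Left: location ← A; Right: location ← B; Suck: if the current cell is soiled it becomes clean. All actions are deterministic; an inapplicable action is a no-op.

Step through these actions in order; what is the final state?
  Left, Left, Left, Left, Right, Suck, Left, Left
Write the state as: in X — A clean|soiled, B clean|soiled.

[1] after Left: in A — A clean, B soiled
[2] after Left: in A — A clean, B soiled
[3] after Left: in A — A clean, B soiled
[4] after Left: in A — A clean, B soiled
[5] after Right: in B — A clean, B soiled
[6] after Suck: in B — A clean, B clean
[7] after Left: in A — A clean, B clean
[8] after Left: in A — A clean, B clean

in A — A clean, B clean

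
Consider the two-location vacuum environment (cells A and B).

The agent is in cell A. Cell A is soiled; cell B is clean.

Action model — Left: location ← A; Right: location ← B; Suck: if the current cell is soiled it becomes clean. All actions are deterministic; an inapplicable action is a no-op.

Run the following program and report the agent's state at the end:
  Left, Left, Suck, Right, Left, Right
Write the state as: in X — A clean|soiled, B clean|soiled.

in B — A clean, B clean

Left (#1): in A — A soiled, B clean
Left (#2): in A — A soiled, B clean
Suck (#3): in A — A clean, B clean
Right (#4): in B — A clean, B clean
Left (#5): in A — A clean, B clean
Right (#6): in B — A clean, B clean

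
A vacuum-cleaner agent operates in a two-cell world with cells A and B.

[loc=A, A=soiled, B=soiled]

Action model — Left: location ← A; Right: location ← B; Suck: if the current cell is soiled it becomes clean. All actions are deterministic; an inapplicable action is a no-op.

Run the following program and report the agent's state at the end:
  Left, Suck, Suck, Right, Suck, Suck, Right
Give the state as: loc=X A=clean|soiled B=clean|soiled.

loc=B A=clean B=clean

step 1/7 (Left): loc=A A=soiled B=soiled
step 2/7 (Suck): loc=A A=clean B=soiled
step 3/7 (Suck): loc=A A=clean B=soiled
step 4/7 (Right): loc=B A=clean B=soiled
step 5/7 (Suck): loc=B A=clean B=clean
step 6/7 (Suck): loc=B A=clean B=clean
step 7/7 (Right): loc=B A=clean B=clean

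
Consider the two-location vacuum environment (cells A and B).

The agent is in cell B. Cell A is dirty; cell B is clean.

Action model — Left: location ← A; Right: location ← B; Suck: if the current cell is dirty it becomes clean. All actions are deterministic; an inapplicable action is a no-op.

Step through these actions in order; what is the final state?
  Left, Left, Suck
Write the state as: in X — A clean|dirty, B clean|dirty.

in A — A clean, B clean

Left (#1): in A — A dirty, B clean
Left (#2): in A — A dirty, B clean
Suck (#3): in A — A clean, B clean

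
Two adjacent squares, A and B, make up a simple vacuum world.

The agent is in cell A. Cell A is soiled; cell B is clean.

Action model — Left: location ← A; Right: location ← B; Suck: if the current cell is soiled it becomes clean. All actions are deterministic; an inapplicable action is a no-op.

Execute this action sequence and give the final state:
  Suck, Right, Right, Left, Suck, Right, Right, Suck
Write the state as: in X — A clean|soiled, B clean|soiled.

in B — A clean, B clean

1) do Suck; now in A — A clean, B clean
2) do Right; now in B — A clean, B clean
3) do Right; now in B — A clean, B clean
4) do Left; now in A — A clean, B clean
5) do Suck; now in A — A clean, B clean
6) do Right; now in B — A clean, B clean
7) do Right; now in B — A clean, B clean
8) do Suck; now in B — A clean, B clean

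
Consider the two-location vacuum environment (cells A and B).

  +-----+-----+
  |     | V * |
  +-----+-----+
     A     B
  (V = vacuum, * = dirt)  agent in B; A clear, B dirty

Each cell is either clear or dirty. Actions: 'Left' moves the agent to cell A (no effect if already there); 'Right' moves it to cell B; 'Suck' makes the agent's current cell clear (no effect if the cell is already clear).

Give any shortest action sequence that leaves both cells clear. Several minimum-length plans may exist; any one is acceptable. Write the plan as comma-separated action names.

Suck

1. Suck → (B; A:clear, B:clear)
min 1: B is dirty, one Suck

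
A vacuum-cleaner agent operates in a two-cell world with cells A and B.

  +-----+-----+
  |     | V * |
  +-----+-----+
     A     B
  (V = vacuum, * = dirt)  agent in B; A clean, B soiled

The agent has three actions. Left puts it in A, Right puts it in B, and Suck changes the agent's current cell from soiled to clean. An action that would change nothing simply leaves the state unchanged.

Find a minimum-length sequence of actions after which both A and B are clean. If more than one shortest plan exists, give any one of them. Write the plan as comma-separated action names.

Suck

[1] after Suck: <B|clean|clean>
min 1: B is soiled, one Suck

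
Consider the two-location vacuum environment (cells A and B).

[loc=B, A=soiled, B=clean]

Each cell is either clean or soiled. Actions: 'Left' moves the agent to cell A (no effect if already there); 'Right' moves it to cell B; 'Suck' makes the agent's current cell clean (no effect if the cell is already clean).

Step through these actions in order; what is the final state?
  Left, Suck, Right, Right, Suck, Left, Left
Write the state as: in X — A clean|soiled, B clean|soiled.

in A — A clean, B clean

[1] after Left: in A — A soiled, B clean
[2] after Suck: in A — A clean, B clean
[3] after Right: in B — A clean, B clean
[4] after Right: in B — A clean, B clean
[5] after Suck: in B — A clean, B clean
[6] after Left: in A — A clean, B clean
[7] after Left: in A — A clean, B clean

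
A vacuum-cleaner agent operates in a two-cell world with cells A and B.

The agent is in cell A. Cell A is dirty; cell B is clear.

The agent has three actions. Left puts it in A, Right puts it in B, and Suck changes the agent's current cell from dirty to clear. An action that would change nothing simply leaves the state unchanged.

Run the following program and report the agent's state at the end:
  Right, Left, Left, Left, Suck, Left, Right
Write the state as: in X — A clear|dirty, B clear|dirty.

in B — A clear, B clear

Right (#1): in B — A dirty, B clear
Left (#2): in A — A dirty, B clear
Left (#3): in A — A dirty, B clear
Left (#4): in A — A dirty, B clear
Suck (#5): in A — A clear, B clear
Left (#6): in A — A clear, B clear
Right (#7): in B — A clear, B clear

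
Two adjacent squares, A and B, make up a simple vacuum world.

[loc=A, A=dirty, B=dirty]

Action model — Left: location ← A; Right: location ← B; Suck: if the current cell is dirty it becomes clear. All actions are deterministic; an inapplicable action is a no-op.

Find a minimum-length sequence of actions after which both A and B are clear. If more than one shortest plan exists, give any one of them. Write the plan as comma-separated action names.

t=1 Suck ⇒ loc=A A=clear B=dirty
t=2 Right ⇒ loc=B A=clear B=dirty
t=3 Suck ⇒ loc=B A=clear B=clear
min 3: Suck A + move + Suck B

Suck, Right, Suck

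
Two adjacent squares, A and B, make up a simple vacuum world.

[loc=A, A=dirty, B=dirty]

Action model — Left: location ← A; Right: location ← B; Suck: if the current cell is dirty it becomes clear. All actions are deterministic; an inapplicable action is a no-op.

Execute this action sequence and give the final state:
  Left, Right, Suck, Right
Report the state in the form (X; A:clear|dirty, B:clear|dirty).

(B; A:dirty, B:clear)

1. Left → (A; A:dirty, B:dirty)
2. Right → (B; A:dirty, B:dirty)
3. Suck → (B; A:dirty, B:clear)
4. Right → (B; A:dirty, B:clear)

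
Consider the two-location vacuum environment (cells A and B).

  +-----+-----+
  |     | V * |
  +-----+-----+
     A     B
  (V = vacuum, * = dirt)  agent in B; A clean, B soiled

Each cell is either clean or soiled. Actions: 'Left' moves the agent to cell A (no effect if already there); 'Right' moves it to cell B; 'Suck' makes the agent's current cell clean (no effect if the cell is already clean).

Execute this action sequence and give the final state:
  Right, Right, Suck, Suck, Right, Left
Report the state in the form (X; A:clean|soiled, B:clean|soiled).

(A; A:clean, B:clean)

1) do Right; now (B; A:clean, B:soiled)
2) do Right; now (B; A:clean, B:soiled)
3) do Suck; now (B; A:clean, B:clean)
4) do Suck; now (B; A:clean, B:clean)
5) do Right; now (B; A:clean, B:clean)
6) do Left; now (A; A:clean, B:clean)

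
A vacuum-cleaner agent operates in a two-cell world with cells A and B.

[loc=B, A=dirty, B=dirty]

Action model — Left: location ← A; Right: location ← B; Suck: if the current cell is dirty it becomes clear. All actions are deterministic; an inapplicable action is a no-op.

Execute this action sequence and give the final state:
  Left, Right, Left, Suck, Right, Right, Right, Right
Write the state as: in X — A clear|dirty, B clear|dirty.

in B — A clear, B dirty

[1] after Left: in A — A dirty, B dirty
[2] after Right: in B — A dirty, B dirty
[3] after Left: in A — A dirty, B dirty
[4] after Suck: in A — A clear, B dirty
[5] after Right: in B — A clear, B dirty
[6] after Right: in B — A clear, B dirty
[7] after Right: in B — A clear, B dirty
[8] after Right: in B — A clear, B dirty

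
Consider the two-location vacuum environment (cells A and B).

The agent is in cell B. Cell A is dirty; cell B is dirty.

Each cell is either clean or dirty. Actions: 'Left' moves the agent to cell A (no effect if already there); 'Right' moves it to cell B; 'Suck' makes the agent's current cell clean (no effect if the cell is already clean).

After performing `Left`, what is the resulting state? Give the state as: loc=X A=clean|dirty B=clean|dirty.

loc=A A=dirty B=dirty

start: loc=B A=dirty B=dirty
step 1/1 (Left): loc=A A=dirty B=dirty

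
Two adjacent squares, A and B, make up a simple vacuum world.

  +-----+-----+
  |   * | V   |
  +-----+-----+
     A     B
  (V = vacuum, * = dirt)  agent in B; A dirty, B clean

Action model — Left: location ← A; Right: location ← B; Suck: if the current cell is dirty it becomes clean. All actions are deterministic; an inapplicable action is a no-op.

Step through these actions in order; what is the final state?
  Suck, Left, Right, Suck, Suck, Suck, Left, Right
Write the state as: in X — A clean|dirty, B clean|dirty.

1. Suck → in B — A dirty, B clean
2. Left → in A — A dirty, B clean
3. Right → in B — A dirty, B clean
4. Suck → in B — A dirty, B clean
5. Suck → in B — A dirty, B clean
6. Suck → in B — A dirty, B clean
7. Left → in A — A dirty, B clean
8. Right → in B — A dirty, B clean

in B — A dirty, B clean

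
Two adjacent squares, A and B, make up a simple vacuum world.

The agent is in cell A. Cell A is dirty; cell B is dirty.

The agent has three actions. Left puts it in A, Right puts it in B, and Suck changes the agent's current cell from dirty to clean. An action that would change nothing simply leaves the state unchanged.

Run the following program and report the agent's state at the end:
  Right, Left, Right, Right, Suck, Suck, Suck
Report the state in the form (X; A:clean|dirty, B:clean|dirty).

(B; A:dirty, B:clean)

step 1/7 (Right): (B; A:dirty, B:dirty)
step 2/7 (Left): (A; A:dirty, B:dirty)
step 3/7 (Right): (B; A:dirty, B:dirty)
step 4/7 (Right): (B; A:dirty, B:dirty)
step 5/7 (Suck): (B; A:dirty, B:clean)
step 6/7 (Suck): (B; A:dirty, B:clean)
step 7/7 (Suck): (B; A:dirty, B:clean)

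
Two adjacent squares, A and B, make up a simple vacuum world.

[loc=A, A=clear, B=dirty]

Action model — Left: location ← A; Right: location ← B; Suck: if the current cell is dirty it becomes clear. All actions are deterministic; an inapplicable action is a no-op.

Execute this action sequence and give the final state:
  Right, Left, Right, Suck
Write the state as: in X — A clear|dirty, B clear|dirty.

Right (#1): in B — A clear, B dirty
Left (#2): in A — A clear, B dirty
Right (#3): in B — A clear, B dirty
Suck (#4): in B — A clear, B clear

in B — A clear, B clear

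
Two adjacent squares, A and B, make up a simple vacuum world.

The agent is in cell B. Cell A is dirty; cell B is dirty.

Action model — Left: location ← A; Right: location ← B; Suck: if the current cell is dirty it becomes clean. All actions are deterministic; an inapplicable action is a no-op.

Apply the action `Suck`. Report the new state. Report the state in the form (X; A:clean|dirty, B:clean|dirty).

start: (B; A:dirty, B:dirty)
Suck (#1): (B; A:dirty, B:clean)

(B; A:dirty, B:clean)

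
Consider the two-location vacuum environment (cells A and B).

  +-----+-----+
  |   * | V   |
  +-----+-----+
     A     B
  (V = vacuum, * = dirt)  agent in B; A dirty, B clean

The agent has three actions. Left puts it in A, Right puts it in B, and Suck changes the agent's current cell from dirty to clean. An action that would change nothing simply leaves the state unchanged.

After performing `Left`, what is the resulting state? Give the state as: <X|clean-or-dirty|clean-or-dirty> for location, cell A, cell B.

start: <B|dirty|clean>
step 1/1 (Left): <A|dirty|clean>

<A|dirty|clean>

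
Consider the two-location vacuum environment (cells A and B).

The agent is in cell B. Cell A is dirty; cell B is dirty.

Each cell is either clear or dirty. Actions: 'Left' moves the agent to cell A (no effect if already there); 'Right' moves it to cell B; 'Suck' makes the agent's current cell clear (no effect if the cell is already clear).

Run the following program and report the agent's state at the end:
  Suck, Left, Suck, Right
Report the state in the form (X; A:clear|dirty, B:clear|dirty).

(B; A:clear, B:clear)

[1] after Suck: (B; A:dirty, B:clear)
[2] after Left: (A; A:dirty, B:clear)
[3] after Suck: (A; A:clear, B:clear)
[4] after Right: (B; A:clear, B:clear)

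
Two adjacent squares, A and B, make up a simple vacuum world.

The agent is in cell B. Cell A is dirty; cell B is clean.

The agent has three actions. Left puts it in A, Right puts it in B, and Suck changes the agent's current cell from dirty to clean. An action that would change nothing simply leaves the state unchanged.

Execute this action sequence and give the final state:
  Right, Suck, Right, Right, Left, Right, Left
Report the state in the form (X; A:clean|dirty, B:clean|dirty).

step 1/7 (Right): (B; A:dirty, B:clean)
step 2/7 (Suck): (B; A:dirty, B:clean)
step 3/7 (Right): (B; A:dirty, B:clean)
step 4/7 (Right): (B; A:dirty, B:clean)
step 5/7 (Left): (A; A:dirty, B:clean)
step 6/7 (Right): (B; A:dirty, B:clean)
step 7/7 (Left): (A; A:dirty, B:clean)

(A; A:dirty, B:clean)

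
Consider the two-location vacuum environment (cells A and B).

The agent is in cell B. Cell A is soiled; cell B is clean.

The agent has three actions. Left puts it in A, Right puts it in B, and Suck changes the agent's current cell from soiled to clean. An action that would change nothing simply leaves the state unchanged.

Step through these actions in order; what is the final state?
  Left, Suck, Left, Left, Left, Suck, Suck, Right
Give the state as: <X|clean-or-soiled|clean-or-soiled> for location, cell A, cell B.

<B|clean|clean>

1. Left → <A|soiled|clean>
2. Suck → <A|clean|clean>
3. Left → <A|clean|clean>
4. Left → <A|clean|clean>
5. Left → <A|clean|clean>
6. Suck → <A|clean|clean>
7. Suck → <A|clean|clean>
8. Right → <B|clean|clean>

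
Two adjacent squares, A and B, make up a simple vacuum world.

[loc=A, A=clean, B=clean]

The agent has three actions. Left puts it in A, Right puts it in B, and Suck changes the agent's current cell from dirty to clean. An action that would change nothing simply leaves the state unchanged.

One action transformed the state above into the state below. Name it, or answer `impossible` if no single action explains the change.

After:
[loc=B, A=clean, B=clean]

Right

try  Left: <A|clean|clean>
try Right: <B|clean|clean>  ← match
try  Suck: <A|clean|clean>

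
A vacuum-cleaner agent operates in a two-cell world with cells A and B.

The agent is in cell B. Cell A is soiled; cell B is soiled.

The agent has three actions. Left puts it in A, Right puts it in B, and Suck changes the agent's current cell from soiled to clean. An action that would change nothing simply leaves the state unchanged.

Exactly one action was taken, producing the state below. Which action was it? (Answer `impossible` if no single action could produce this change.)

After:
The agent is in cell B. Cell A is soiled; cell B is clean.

Suck

try  Left: <A|soiled|soiled>
try Right: <B|soiled|soiled>
try  Suck: <B|soiled|clean>  ← match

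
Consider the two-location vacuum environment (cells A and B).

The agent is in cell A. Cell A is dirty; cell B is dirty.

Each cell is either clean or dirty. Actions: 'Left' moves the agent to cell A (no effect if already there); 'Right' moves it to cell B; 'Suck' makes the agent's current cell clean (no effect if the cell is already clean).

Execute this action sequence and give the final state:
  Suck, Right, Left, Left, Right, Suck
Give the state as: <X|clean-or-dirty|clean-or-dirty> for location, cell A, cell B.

t=1 Suck ⇒ <A|clean|dirty>
t=2 Right ⇒ <B|clean|dirty>
t=3 Left ⇒ <A|clean|dirty>
t=4 Left ⇒ <A|clean|dirty>
t=5 Right ⇒ <B|clean|dirty>
t=6 Suck ⇒ <B|clean|clean>

<B|clean|clean>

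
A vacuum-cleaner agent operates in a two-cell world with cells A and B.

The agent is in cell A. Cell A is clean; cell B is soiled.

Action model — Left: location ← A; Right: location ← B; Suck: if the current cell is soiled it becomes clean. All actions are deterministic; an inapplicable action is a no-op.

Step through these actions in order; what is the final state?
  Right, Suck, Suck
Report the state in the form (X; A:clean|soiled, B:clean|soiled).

t=1 Right ⇒ (B; A:clean, B:soiled)
t=2 Suck ⇒ (B; A:clean, B:clean)
t=3 Suck ⇒ (B; A:clean, B:clean)

(B; A:clean, B:clean)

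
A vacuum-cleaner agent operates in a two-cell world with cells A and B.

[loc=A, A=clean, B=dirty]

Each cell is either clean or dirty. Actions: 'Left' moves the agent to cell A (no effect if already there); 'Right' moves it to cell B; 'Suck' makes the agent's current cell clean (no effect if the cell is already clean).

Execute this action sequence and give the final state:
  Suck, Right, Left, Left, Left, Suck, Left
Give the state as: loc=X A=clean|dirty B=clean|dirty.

loc=A A=clean B=dirty

[1] after Suck: loc=A A=clean B=dirty
[2] after Right: loc=B A=clean B=dirty
[3] after Left: loc=A A=clean B=dirty
[4] after Left: loc=A A=clean B=dirty
[5] after Left: loc=A A=clean B=dirty
[6] after Suck: loc=A A=clean B=dirty
[7] after Left: loc=A A=clean B=dirty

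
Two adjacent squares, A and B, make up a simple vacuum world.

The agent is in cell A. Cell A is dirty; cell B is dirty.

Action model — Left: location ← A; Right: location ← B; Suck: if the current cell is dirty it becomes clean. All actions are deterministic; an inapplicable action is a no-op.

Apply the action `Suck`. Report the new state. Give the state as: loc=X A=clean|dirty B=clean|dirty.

loc=A A=clean B=dirty

start: loc=A A=dirty B=dirty
1) do Suck; now loc=A A=clean B=dirty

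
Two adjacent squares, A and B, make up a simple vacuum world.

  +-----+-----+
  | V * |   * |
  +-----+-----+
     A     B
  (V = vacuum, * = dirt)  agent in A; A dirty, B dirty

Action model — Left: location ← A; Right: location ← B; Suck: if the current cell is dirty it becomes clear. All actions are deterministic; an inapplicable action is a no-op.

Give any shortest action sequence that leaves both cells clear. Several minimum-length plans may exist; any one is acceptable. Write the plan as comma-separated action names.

Suck, Right, Suck

step 1/3 (Suck): (A; A:clear, B:dirty)
step 2/3 (Right): (B; A:clear, B:dirty)
step 3/3 (Suck): (B; A:clear, B:clear)
min 3: Suck A + move + Suck B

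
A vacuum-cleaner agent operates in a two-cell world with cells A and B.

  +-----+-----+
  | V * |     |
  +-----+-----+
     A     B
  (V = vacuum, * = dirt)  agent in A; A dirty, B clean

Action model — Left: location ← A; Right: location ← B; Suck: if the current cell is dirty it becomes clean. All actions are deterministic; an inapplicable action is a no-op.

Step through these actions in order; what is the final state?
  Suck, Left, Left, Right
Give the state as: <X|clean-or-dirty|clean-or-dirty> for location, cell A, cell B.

t=1 Suck ⇒ <A|clean|clean>
t=2 Left ⇒ <A|clean|clean>
t=3 Left ⇒ <A|clean|clean>
t=4 Right ⇒ <B|clean|clean>

<B|clean|clean>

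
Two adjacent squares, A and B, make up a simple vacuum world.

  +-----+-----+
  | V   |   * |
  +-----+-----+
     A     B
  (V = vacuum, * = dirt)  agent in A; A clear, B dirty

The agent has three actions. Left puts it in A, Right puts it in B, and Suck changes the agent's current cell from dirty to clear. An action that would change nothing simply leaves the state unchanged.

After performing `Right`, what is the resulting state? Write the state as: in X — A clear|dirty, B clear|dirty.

start: in A — A clear, B dirty
t=1 Right ⇒ in B — A clear, B dirty

in B — A clear, B dirty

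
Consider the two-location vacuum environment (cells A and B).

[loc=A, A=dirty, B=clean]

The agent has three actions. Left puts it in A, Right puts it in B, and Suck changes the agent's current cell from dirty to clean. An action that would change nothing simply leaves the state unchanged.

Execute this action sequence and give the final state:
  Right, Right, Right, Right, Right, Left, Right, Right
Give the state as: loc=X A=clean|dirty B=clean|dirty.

loc=B A=dirty B=clean

1) do Right; now loc=B A=dirty B=clean
2) do Right; now loc=B A=dirty B=clean
3) do Right; now loc=B A=dirty B=clean
4) do Right; now loc=B A=dirty B=clean
5) do Right; now loc=B A=dirty B=clean
6) do Left; now loc=A A=dirty B=clean
7) do Right; now loc=B A=dirty B=clean
8) do Right; now loc=B A=dirty B=clean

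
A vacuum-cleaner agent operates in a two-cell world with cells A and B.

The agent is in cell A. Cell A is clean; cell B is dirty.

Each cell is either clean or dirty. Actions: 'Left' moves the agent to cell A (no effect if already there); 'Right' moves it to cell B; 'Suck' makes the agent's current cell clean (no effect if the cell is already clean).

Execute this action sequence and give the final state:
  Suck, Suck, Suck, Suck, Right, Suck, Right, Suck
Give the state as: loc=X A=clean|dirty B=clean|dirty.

t=1 Suck ⇒ loc=A A=clean B=dirty
t=2 Suck ⇒ loc=A A=clean B=dirty
t=3 Suck ⇒ loc=A A=clean B=dirty
t=4 Suck ⇒ loc=A A=clean B=dirty
t=5 Right ⇒ loc=B A=clean B=dirty
t=6 Suck ⇒ loc=B A=clean B=clean
t=7 Right ⇒ loc=B A=clean B=clean
t=8 Suck ⇒ loc=B A=clean B=clean

loc=B A=clean B=clean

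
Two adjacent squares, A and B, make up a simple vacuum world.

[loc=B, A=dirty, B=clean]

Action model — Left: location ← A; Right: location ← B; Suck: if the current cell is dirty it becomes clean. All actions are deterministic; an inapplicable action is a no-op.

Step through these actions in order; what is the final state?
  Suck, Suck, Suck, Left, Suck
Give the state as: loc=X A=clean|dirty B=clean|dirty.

1) do Suck; now loc=B A=dirty B=clean
2) do Suck; now loc=B A=dirty B=clean
3) do Suck; now loc=B A=dirty B=clean
4) do Left; now loc=A A=dirty B=clean
5) do Suck; now loc=A A=clean B=clean

loc=A A=clean B=clean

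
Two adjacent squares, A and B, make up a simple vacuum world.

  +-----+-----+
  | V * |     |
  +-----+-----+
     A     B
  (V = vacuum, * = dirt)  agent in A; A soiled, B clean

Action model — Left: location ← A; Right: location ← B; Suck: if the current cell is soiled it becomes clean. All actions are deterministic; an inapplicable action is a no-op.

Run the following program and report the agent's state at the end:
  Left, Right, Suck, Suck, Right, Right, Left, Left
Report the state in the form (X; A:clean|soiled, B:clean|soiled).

(A; A:soiled, B:clean)

[1] after Left: (A; A:soiled, B:clean)
[2] after Right: (B; A:soiled, B:clean)
[3] after Suck: (B; A:soiled, B:clean)
[4] after Suck: (B; A:soiled, B:clean)
[5] after Right: (B; A:soiled, B:clean)
[6] after Right: (B; A:soiled, B:clean)
[7] after Left: (A; A:soiled, B:clean)
[8] after Left: (A; A:soiled, B:clean)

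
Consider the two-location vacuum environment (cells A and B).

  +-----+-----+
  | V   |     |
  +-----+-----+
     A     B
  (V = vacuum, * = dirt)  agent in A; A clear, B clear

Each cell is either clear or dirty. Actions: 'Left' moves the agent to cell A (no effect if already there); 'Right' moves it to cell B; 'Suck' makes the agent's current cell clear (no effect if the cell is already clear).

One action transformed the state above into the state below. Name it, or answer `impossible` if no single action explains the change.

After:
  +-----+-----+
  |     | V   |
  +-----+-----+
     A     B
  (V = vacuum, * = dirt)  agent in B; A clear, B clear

try  Left: (A; A:clear, B:clear)
try Right: (B; A:clear, B:clear)  ← match
try  Suck: (A; A:clear, B:clear)

Right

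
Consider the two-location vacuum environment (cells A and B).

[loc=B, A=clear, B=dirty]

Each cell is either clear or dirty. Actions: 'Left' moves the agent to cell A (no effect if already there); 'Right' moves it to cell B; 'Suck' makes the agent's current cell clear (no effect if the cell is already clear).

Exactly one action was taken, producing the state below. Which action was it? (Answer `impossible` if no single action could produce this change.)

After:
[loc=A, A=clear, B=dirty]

Left

try  Left: loc=A A=clear B=dirty  ← match
try Right: loc=B A=clear B=dirty
try  Suck: loc=B A=clear B=clear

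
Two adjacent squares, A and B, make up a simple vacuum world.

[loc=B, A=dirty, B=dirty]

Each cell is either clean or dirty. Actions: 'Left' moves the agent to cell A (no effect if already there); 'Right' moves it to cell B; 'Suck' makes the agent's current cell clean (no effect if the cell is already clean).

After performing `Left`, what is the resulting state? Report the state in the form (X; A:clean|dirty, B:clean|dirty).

start: (B; A:dirty, B:dirty)
1. Left → (A; A:dirty, B:dirty)

(A; A:dirty, B:dirty)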